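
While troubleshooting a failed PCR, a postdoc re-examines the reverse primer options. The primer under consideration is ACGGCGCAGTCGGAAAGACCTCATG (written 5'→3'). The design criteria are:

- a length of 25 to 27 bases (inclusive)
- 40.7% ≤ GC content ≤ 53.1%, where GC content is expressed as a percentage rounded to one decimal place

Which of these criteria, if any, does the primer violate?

Fails: GC content.

Base counts: A=7, T=3, G=8, C=7 (length 25).
length: length 25 ✓
GC content: GC 15/25 = 60.0%, outside 40.7–53.1% ✗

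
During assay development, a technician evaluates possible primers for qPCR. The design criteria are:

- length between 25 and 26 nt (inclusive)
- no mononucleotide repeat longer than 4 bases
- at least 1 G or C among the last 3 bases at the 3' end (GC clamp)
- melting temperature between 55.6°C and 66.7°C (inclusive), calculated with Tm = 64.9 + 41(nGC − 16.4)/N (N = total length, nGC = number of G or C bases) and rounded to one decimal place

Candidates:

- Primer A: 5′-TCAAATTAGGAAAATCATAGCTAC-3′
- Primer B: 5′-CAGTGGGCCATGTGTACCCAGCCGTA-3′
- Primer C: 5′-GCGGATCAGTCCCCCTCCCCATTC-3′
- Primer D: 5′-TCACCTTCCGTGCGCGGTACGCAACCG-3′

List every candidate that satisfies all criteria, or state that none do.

Primer B only.

Primer A (24 nt, A=11 T=6 G=3 C=4): length 24, outside 25–26 ✗; longest run = 4 ✓; 3' end TAC has 1 G/C ✓; Tm = 64.9 + 41·(7 − 16.4)/24 = 48.8°C, outside 55.6–66.7°C ✗ — fails.
Primer B (26 nt, A=5 T=5 G=8 C=8): length 26 ✓; longest run = 3 ✓; 3' end GTA has 1 G/C ✓; Tm = 64.9 + 41·(16 − 16.4)/26 = 64.3°C ✓ — passes.
Primer C (24 nt, A=3 T=5 G=4 C=12): length 24, outside 25–26 ✗; longest run = 5, exceeds 4 ✗; 3' end TTC has 1 G/C ✓; Tm = 64.9 + 41·(16 − 16.4)/24 = 64.2°C ✓ — fails.
Primer D (27 nt, A=4 T=5 G=7 C=11): length 27, outside 25–26 ✗; longest run = 2 ✓; 3' end CCG has 3 G/C ✓; Tm = 64.9 + 41·(18 − 16.4)/27 = 67.3°C, outside 55.6–66.7°C ✗ — fails.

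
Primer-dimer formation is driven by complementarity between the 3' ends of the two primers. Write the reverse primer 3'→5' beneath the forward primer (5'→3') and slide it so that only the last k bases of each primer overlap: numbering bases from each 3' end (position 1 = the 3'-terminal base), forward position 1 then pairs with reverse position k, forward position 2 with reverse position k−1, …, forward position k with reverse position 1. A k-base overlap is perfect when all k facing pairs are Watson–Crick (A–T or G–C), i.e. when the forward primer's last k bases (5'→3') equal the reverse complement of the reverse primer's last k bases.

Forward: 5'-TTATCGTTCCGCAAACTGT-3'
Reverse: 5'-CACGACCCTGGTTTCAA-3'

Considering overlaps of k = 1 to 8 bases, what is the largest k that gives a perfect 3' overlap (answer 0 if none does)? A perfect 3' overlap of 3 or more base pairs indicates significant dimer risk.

Longest perfect overlap: 1 complementary base pair; below the dimer-risk threshold (threshold 3).

Last 8 bases (5'→3') — forward …CAAACTGT, reverse …GGTTTCAA.
Reverse complement of the reverse primer's last 8 bases: TTGAAACC; its first k bases are the reverse complement of the reverse primer's last k bases, so a perfect k-base overlap needs the forward primer's last k bases to equal them.
Comparing (forward last k vs required): k=1: T vs T ✓; k=2: GT vs TT ✗; k=3: TGT vs TTG ✗; k=4: CTGT vs TTGA ✗; k=5: ACTGT vs TTGAA ✗; k=6: AACTGT vs TTGAAA ✗; k=7: AAACTGT vs TTGAAAC ✗; k=8: CAAACTGT vs TTGAAACC ✗.
Only k = 1 is perfect, so the longest perfect 3' overlap is 1.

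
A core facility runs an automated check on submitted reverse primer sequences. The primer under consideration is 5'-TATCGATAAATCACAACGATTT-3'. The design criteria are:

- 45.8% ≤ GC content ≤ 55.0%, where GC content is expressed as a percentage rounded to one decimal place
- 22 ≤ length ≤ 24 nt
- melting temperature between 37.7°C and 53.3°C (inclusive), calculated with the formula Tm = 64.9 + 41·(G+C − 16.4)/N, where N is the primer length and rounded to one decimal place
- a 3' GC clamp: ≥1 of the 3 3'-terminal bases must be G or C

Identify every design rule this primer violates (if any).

Base counts: A=9, T=7, G=2, C=4 (length 22).
GC content: GC 6/22 = 27.3%, outside 45.8–55.0% ✗
length: length 22 ✓
Tm: Tm = 64.9 + 41·(6 − 16.4)/22 = 45.5°C ✓
GC clamp: 3' end TTT has 0 G/C, need ≥1 ✗

Fails: GC content, GC clamp.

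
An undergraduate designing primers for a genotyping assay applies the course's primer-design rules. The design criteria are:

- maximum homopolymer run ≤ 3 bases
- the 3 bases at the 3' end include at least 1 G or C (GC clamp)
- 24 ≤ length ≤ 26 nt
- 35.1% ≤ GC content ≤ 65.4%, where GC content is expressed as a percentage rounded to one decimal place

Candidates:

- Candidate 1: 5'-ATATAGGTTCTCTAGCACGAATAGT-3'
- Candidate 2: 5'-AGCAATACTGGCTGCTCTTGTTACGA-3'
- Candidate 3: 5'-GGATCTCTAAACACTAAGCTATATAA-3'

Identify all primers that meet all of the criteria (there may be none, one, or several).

Candidate 1 and Candidate 2.

Candidate 1 (25 nt, A=8 T=8 G=5 C=4): longest run = 2 ✓; 3' end AGT has 1 G/C ✓; length 25 ✓; GC 9/25 = 36.0% ✓ — passes.
Candidate 2 (26 nt, A=6 T=8 G=6 C=6): longest run = 2 ✓; 3' end CGA has 2 G/C ✓; length 26 ✓; GC 12/26 = 46.2% ✓ — passes.
Candidate 3 (26 nt, A=11 T=7 G=3 C=5): longest run = 3 ✓; 3' end TAA has 0 G/C, need ≥1 ✗; length 26 ✓; GC 8/26 = 30.8%, outside 35.1–65.4% ✗ — fails.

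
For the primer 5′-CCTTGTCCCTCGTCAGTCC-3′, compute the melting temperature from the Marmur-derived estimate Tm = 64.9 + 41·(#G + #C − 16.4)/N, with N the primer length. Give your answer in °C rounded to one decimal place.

55.4°C

Base counts: A=1, T=6, G=3, C=9; G+C = 12, N = 19.
Tm = 64.9 + 41·(12 − 16.4)/19 = 64.9 + -180.40/19 = 55.4°C.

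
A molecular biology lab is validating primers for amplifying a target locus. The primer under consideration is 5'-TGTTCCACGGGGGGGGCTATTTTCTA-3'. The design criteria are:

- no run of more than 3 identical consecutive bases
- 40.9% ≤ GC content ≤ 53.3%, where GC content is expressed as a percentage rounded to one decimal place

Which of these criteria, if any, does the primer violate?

Fails: homopolymer run, GC content.

Base counts: A=3, T=9, G=9, C=5 (length 26).
homopolymer run: longest run = 8, exceeds 3 ✗
GC content: GC 14/26 = 53.8%, outside 40.9–53.3% ✗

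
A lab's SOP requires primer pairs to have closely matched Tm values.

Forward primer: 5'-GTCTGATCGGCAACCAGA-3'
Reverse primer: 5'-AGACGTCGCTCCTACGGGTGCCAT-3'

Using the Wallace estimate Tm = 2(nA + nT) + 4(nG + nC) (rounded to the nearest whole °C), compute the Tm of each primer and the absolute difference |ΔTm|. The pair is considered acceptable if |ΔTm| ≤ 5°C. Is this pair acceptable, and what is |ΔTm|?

|ΔTm| = 22°C; the pair is not acceptable.

Forward: A=5 T=3 G=5 C=5 → Tm = 2·8 + 4·10 = 56°C.
Reverse: A=4 T=5 G=7 C=8 → Tm = 2·9 + 4·15 = 78°C.
|ΔTm| = |56 − 78| = 22°C, > 5°C.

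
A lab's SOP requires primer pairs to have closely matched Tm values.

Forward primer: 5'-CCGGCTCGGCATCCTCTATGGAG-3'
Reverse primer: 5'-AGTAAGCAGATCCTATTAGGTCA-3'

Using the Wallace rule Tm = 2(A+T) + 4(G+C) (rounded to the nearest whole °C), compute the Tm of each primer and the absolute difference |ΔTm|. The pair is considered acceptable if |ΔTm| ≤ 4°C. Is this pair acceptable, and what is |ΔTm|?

|ΔTm| = 12°C; the pair is not acceptable.

Forward: A=3 T=5 G=7 C=8 → Tm = 2·8 + 4·15 = 76°C.
Reverse: A=8 T=6 G=5 C=4 → Tm = 2·14 + 4·9 = 64°C.
|ΔTm| = |76 − 64| = 12°C, > 4°C.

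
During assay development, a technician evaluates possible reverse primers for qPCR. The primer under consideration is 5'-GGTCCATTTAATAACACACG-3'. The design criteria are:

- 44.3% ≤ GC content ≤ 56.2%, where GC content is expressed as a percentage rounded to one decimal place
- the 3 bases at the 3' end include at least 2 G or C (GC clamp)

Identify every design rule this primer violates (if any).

Base counts: A=7, T=5, G=3, C=5 (length 20).
GC content: GC 8/20 = 40.0%, outside 44.3–56.2% ✗
GC clamp: 3' end ACG has 2 G/C ✓

Fails: GC content.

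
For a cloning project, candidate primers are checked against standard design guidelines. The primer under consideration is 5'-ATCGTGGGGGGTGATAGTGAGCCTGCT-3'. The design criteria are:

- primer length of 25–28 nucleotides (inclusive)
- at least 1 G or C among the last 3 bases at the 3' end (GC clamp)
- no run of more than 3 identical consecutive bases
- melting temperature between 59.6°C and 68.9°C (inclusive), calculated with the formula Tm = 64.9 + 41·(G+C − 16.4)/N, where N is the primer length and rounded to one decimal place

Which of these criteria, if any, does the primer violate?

Fails: homopolymer run.

Base counts: A=4, T=7, G=12, C=4 (length 27).
length: length 27 ✓
GC clamp: 3' end GCT has 2 G/C ✓
homopolymer run: longest run = 6, exceeds 3 ✗
Tm: Tm = 64.9 + 41·(16 − 16.4)/27 = 64.3°C ✓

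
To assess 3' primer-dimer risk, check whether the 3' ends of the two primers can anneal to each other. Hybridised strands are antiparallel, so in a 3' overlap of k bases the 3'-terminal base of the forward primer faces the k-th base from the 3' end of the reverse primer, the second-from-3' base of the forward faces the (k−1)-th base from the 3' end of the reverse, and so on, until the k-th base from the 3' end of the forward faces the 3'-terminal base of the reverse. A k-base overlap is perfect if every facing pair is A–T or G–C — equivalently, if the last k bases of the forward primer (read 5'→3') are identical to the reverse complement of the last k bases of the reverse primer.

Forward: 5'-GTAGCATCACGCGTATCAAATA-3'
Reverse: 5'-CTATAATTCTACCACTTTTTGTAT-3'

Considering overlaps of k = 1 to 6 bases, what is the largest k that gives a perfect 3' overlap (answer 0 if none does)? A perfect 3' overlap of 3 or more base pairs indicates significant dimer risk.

Longest perfect overlap: 3 complementary base pairs; significant dimer risk (threshold 3).

Last 6 bases (5'→3') — forward …CAAATA, reverse …TTGTAT.
Reverse complement of the reverse primer's last 6 bases: ATACAA; its first k bases are the reverse complement of the reverse primer's last k bases, so a perfect k-base overlap needs the forward primer's last k bases to equal them.
Comparing (forward last k vs required): k=1: A vs A ✓; k=2: TA vs AT ✗; k=3: ATA vs ATA ✓; k=4: AATA vs ATAC ✗; k=5: AAATA vs ATACA ✗; k=6: CAAATA vs ATACAA ✗.
Perfect overlaps at k = 1, 3; the largest is 3.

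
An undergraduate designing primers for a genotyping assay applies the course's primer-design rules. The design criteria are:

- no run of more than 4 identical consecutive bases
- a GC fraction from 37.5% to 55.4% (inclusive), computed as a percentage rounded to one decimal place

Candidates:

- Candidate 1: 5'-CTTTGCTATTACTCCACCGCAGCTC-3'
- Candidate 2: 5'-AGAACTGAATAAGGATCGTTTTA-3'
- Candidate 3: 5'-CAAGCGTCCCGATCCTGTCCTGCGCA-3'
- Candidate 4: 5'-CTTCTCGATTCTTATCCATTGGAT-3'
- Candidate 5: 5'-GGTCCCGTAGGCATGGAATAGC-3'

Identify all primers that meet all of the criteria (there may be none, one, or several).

Candidate 1 and Candidate 4.

Candidate 1 (25 nt, A=4 T=8 G=3 C=10): longest run = 3 ✓; GC 13/25 = 52.0% ✓ — passes.
Candidate 2 (23 nt, A=9 T=7 G=5 C=2): longest run = 4 ✓; GC 7/23 = 30.4%, outside 37.5–55.4% ✗ — fails.
Candidate 3 (26 nt, A=4 T=5 G=6 C=11): longest run = 3 ✓; GC 17/26 = 65.4%, outside 37.5–55.4% ✗ — fails.
Candidate 4 (24 nt, A=4 T=11 G=3 C=6): longest run = 2 ✓; GC 9/24 = 37.5% ✓ — passes.
Candidate 5 (22 nt, A=5 T=4 G=8 C=5): longest run = 3 ✓; GC 13/22 = 59.1%, outside 37.5–55.4% ✗ — fails.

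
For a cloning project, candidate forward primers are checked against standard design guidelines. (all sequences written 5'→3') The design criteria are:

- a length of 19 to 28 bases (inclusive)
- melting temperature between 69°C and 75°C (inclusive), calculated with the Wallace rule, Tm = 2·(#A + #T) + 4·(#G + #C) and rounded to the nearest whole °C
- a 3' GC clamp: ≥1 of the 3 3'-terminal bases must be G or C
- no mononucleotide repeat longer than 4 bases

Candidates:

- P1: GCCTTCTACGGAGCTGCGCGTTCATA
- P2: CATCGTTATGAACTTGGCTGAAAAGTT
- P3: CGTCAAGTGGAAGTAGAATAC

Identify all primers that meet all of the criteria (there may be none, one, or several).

P2 only.

P1 (26 nt, A=4 T=7 G=7 C=8): length 26 ✓; Tm = 2·11 + 4·15 = 82°C, outside 69–75°C ✗; 3' end ATA has 0 G/C, need ≥1 ✗; longest run = 2 ✓ — fails.
P2 (27 nt, A=8 T=9 G=6 C=4): length 27 ✓; Tm = 2·17 + 4·10 = 74°C ✓; 3' end GTT has 1 G/C ✓; longest run = 4 ✓ — passes.
P3 (21 nt, A=8 T=4 G=6 C=3): length 21 ✓; Tm = 2·12 + 4·9 = 60°C, outside 69–75°C ✗; 3' end TAC has 1 G/C ✓; longest run = 2 ✓ — fails.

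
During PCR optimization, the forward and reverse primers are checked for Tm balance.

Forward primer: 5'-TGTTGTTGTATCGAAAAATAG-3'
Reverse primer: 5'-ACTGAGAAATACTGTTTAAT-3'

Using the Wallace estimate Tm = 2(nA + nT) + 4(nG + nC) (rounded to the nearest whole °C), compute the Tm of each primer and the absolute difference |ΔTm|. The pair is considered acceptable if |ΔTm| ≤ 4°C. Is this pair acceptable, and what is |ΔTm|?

Forward: A=7 T=8 G=5 C=1 → Tm = 2·15 + 4·6 = 54°C.
Reverse: A=8 T=7 G=3 C=2 → Tm = 2·15 + 4·5 = 50°C.
|ΔTm| = |54 − 50| = 4°C, ≤ 4°C.

|ΔTm| = 4°C; the pair is acceptable.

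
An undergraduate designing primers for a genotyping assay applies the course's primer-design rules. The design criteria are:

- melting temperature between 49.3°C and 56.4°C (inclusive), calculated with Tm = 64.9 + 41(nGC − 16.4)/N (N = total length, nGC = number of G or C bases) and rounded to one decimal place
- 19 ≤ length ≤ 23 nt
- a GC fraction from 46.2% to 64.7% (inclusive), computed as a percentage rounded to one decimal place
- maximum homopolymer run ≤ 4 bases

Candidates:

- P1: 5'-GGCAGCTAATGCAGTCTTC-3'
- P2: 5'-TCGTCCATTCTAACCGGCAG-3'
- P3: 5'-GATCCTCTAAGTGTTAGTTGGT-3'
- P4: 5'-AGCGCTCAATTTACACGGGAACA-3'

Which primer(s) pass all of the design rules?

P1 (19 nt, A=4 T=5 G=5 C=5): Tm = 64.9 + 41·(10 − 16.4)/19 = 51.1°C ✓; length 19 ✓; GC 10/19 = 52.6% ✓; longest run = 2 ✓ — passes.
P2 (20 nt, A=4 T=5 G=4 C=7): Tm = 64.9 + 41·(11 − 16.4)/20 = 53.8°C ✓; length 20 ✓; GC 11/20 = 55.0% ✓; longest run = 2 ✓ — passes.
P3 (22 nt, A=4 T=9 G=6 C=3): Tm = 64.9 + 41·(9 − 16.4)/22 = 51.1°C ✓; length 22 ✓; GC 9/22 = 40.9%, outside 46.2–64.7% ✗; longest run = 2 ✓ — fails.
P4 (23 nt, A=8 T=4 G=5 C=6): Tm = 64.9 + 41·(11 − 16.4)/23 = 55.3°C ✓; length 23 ✓; GC 11/23 = 47.8% ✓; longest run = 3 ✓ — passes.

P1, P2 and P4.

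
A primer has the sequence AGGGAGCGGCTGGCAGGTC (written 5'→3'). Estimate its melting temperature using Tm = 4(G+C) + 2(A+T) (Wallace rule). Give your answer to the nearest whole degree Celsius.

Base counts: A=3, T=2, G=10, C=4 (length 19).
Tm = 2·(3+2) + 4·(10+4) = 2·5 + 4·14 = 10 + 56 = 66°C.

66°C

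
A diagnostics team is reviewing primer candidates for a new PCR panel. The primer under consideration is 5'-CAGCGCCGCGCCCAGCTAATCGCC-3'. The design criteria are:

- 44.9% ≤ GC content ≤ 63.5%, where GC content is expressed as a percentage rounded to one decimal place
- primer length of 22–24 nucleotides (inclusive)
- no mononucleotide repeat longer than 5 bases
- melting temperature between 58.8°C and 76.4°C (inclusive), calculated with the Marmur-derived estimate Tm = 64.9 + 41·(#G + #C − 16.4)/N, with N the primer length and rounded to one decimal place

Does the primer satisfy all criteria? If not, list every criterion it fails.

Fails: GC content.

Base counts: A=4, T=2, G=6, C=12 (length 24).
GC content: GC 18/24 = 75.0%, outside 44.9–63.5% ✗
length: length 24 ✓
homopolymer run: longest run = 3 ✓
Tm: Tm = 64.9 + 41·(18 − 16.4)/24 = 67.6°C ✓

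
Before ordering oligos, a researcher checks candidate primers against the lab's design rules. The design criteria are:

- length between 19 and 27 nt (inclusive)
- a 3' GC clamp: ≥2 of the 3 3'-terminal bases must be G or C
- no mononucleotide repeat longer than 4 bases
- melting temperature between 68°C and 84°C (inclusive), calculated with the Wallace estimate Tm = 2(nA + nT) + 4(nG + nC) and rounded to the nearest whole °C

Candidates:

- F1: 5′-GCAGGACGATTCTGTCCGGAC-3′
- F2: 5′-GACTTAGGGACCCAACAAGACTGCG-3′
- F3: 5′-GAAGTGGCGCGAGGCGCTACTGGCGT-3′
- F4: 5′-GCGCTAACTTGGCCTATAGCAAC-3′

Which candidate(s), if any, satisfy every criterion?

F1 and F2.

F1 (21 nt, A=4 T=4 G=7 C=6): length 21 ✓; 3' end GAC has 2 G/C ✓; longest run = 2 ✓; Tm = 2·8 + 4·13 = 68°C ✓ — passes.
F2 (25 nt, A=8 T=3 G=7 C=7): length 25 ✓; 3' end GCG has 3 G/C ✓; longest run = 3 ✓; Tm = 2·11 + 4·14 = 78°C ✓ — passes.
F3 (26 nt, A=4 T=4 G=12 C=6): length 26 ✓; 3' end CGT has 2 G/C ✓; longest run = 2 ✓; Tm = 2·8 + 4·18 = 88°C, outside 68–84°C ✗ — fails.
F4 (23 nt, A=6 T=5 G=5 C=7): length 23 ✓; 3' end AAC has 1 G/C, need ≥2 ✗; longest run = 2 ✓; Tm = 2·11 + 4·12 = 70°C ✓ — fails.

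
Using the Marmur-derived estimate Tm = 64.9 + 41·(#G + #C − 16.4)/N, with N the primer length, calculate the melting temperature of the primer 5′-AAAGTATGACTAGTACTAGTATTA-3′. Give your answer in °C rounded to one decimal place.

47.1°C

Base counts: A=10, T=8, G=4, C=2; G+C = 6, N = 24.
Tm = 64.9 + 41·(6 − 16.4)/24 = 64.9 + -426.40/24 = 47.1°C.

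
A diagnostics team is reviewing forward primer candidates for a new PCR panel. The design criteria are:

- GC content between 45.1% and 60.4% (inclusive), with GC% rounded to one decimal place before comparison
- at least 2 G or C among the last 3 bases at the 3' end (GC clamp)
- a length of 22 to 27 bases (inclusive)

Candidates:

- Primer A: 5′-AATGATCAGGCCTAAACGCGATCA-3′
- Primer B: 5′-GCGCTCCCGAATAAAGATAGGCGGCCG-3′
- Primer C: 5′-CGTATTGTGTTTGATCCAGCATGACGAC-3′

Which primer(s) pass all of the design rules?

Primer A (24 nt, A=9 T=4 G=5 C=6): GC 11/24 = 45.8% ✓; 3' end TCA has 1 G/C, need ≥2 ✗; length 24 ✓ — fails.
Primer B (27 nt, A=7 T=3 G=9 C=8): GC 17/27 = 63.0%, outside 45.1–60.4% ✗; 3' end CCG has 3 G/C ✓; length 27 ✓ — fails.
Primer C (28 nt, A=6 T=9 G=7 C=6): GC 13/28 = 46.4% ✓; 3' end GAC has 2 G/C ✓; length 28, outside 22–27 ✗ — fails.

None of the candidates satisfy all criteria.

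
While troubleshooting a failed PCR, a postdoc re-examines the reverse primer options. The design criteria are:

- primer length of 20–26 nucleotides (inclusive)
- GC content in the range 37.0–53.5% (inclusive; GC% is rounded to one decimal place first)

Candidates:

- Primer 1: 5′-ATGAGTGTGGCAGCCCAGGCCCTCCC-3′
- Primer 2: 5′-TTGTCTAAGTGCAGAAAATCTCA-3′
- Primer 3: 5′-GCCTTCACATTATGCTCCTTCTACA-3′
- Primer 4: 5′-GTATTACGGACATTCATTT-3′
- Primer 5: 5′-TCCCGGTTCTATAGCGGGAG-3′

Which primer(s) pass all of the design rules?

Primer 3 only.

Primer 1 (26 nt, A=4 T=4 G=8 C=10): length 26 ✓; GC 18/26 = 69.2%, outside 37.0–53.5% ✗ — fails.
Primer 2 (23 nt, A=8 T=7 G=4 C=4): length 23 ✓; GC 8/23 = 34.8%, outside 37.0–53.5% ✗ — fails.
Primer 3 (25 nt, A=5 T=9 G=2 C=9): length 25 ✓; GC 11/25 = 44.0% ✓ — passes.
Primer 4 (19 nt, A=5 T=8 G=3 C=3): length 19, outside 20–26 ✗; GC 6/19 = 31.6%, outside 37.0–53.5% ✗ — fails.
Primer 5 (20 nt, A=3 T=5 G=7 C=5): length 20 ✓; GC 12/20 = 60.0%, outside 37.0–53.5% ✗ — fails.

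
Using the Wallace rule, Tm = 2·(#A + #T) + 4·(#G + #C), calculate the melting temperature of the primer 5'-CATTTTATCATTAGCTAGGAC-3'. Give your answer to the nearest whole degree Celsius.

Base counts: A=6, T=8, G=3, C=4 (length 21).
Tm = 2·(6+8) + 4·(3+4) = 2·14 + 4·7 = 28 + 28 = 56°C.

56°C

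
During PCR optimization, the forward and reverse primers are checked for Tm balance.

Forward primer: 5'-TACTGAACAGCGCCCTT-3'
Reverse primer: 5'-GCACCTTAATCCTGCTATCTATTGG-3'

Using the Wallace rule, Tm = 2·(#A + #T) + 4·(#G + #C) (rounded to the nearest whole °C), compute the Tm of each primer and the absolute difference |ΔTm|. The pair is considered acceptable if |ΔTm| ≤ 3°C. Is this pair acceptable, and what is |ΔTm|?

Forward: A=4 T=4 G=3 C=6 → Tm = 2·8 + 4·9 = 52°C.
Reverse: A=5 T=9 G=4 C=7 → Tm = 2·14 + 4·11 = 72°C.
|ΔTm| = |52 − 72| = 20°C, > 3°C.

|ΔTm| = 20°C; the pair is not acceptable.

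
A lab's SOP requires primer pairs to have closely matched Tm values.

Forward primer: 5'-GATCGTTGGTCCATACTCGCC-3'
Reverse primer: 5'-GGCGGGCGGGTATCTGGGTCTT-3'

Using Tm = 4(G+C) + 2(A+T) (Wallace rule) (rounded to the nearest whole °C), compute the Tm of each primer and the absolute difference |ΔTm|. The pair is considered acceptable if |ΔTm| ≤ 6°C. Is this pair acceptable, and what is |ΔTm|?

Forward: A=3 T=6 G=5 C=7 → Tm = 2·9 + 4·12 = 66°C.
Reverse: A=1 T=6 G=11 C=4 → Tm = 2·7 + 4·15 = 74°C.
|ΔTm| = |66 − 74| = 8°C, > 6°C.

|ΔTm| = 8°C; the pair is not acceptable.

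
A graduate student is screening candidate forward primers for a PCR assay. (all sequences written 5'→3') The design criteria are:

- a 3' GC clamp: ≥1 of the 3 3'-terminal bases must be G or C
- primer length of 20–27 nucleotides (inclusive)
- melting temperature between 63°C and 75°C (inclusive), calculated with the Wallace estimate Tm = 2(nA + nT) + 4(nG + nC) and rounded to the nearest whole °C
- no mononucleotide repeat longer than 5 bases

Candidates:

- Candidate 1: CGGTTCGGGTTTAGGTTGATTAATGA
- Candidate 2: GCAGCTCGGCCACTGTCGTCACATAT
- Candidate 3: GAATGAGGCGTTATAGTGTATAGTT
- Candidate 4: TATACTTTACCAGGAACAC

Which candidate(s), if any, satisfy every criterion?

Candidate 1 and Candidate 3.

Candidate 1 (26 nt, A=5 T=10 G=9 C=2): 3' end TGA has 1 G/C ✓; length 26 ✓; Tm = 2·15 + 4·11 = 74°C ✓; longest run = 3 ✓ — passes.
Candidate 2 (26 nt, A=5 T=6 G=6 C=9): 3' end TAT has 0 G/C, need ≥1 ✗; length 26 ✓; Tm = 2·11 + 4·15 = 82°C, outside 63–75°C ✗; longest run = 2 ✓ — fails.
Candidate 3 (25 nt, A=7 T=9 G=8 C=1): 3' end GTT has 1 G/C ✓; length 25 ✓; Tm = 2·16 + 4·9 = 68°C ✓; longest run = 2 ✓ — passes.
Candidate 4 (19 nt, A=7 T=5 G=2 C=5): 3' end CAC has 2 G/C ✓; length 19, outside 20–27 ✗; Tm = 2·12 + 4·7 = 52°C, outside 63–75°C ✗; longest run = 3 ✓ — fails.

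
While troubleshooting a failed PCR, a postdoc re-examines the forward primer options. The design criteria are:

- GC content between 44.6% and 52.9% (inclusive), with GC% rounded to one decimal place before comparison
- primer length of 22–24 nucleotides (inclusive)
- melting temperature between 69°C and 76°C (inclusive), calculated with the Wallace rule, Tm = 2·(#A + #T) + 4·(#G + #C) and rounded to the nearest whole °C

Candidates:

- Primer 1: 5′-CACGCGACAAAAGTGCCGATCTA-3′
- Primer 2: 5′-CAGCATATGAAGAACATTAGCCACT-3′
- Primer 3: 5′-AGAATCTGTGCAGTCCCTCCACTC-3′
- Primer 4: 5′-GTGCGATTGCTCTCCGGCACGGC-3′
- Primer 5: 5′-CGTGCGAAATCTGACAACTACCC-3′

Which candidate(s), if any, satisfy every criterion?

Primer 1 and Primer 5.

Primer 1 (23 nt, A=8 T=3 G=5 C=7): GC 12/23 = 52.2% ✓; length 23 ✓; Tm = 2·11 + 4·12 = 70°C ✓ — passes.
Primer 2 (25 nt, A=10 T=5 G=4 C=6): GC 10/25 = 40.0%, outside 44.6–52.9% ✗; length 25, outside 22–24 ✗; Tm = 2·15 + 4·10 = 70°C ✓ — fails.
Primer 3 (24 nt, A=5 T=6 G=4 C=9): GC 13/24 = 54.2%, outside 44.6–52.9% ✗; length 24 ✓; Tm = 2·11 + 4·13 = 74°C ✓ — fails.
Primer 4 (23 nt, A=2 T=5 G=8 C=8): GC 16/23 = 69.6%, outside 44.6–52.9% ✗; length 23 ✓; Tm = 2·7 + 4·16 = 78°C, outside 69–76°C ✗ — fails.
Primer 5 (23 nt, A=7 T=4 G=4 C=8): GC 12/23 = 52.2% ✓; length 23 ✓; Tm = 2·11 + 4·12 = 70°C ✓ — passes.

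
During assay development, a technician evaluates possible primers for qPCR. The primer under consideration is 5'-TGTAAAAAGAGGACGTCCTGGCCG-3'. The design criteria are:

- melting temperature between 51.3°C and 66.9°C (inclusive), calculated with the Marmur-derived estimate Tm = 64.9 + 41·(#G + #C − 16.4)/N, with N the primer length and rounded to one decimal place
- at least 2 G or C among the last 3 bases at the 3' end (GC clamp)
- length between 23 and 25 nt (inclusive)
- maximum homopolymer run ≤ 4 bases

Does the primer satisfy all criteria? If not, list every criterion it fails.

Fails: homopolymer run.

Base counts: A=7, T=4, G=8, C=5 (length 24).
Tm: Tm = 64.9 + 41·(13 − 16.4)/24 = 59.1°C ✓
GC clamp: 3' end CCG has 3 G/C ✓
length: length 24 ✓
homopolymer run: longest run = 5, exceeds 4 ✗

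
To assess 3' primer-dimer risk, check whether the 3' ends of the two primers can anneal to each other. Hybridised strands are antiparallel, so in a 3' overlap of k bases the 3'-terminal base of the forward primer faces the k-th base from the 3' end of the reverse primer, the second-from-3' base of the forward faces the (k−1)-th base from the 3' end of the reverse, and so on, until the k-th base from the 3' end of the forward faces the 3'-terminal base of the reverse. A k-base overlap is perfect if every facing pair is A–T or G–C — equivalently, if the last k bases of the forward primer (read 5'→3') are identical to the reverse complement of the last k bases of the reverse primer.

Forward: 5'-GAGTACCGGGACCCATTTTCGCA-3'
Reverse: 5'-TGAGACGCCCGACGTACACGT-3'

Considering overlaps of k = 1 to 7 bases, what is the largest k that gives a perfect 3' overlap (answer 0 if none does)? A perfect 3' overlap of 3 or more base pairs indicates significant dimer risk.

Longest perfect overlap: 1 complementary base pair; below the dimer-risk threshold (threshold 3).

Last 7 bases (5'→3') — forward …TTTCGCA, reverse …TACACGT.
Reverse complement of the reverse primer's last 7 bases: ACGTGTA; its first k bases are the reverse complement of the reverse primer's last k bases, so a perfect k-base overlap needs the forward primer's last k bases to equal them.
Comparing (forward last k vs required): k=1: A vs A ✓; k=2: CA vs AC ✗; k=3: GCA vs ACG ✗; k=4: CGCA vs ACGT ✗; k=5: TCGCA vs ACGTG ✗; k=6: TTCGCA vs ACGTGT ✗; k=7: TTTCGCA vs ACGTGTA ✗.
Only k = 1 is perfect, so the longest perfect 3' overlap is 1.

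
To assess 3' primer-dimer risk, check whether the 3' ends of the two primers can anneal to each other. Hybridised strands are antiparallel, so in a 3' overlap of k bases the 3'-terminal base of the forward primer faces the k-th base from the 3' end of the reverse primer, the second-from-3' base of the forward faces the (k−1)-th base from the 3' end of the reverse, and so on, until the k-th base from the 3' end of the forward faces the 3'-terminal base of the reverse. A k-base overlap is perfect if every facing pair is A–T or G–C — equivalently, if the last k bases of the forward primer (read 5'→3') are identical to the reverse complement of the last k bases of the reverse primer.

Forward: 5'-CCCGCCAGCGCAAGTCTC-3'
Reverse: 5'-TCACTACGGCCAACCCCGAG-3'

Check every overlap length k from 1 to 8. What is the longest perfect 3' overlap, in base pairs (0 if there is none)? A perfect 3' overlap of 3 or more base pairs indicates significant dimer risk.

Last 8 bases (5'→3') — forward …CAAGTCTC, reverse …ACCCCGAG.
Reverse complement of the reverse primer's last 8 bases: CTCGGGGT; its first k bases are the reverse complement of the reverse primer's last k bases, so a perfect k-base overlap needs the forward primer's last k bases to equal them.
Comparing (forward last k vs required): k=1: C vs C ✓; k=2: TC vs CT ✗; k=3: CTC vs CTC ✓; k=4: TCTC vs CTCG ✗; k=5: GTCTC vs CTCGG ✗; k=6: AGTCTC vs CTCGGG ✗; k=7: AAGTCTC vs CTCGGGG ✗; k=8: CAAGTCTC vs CTCGGGGT ✗.
Perfect overlaps at k = 1, 3; the largest is 3.

Longest perfect overlap: 3 complementary base pairs; significant dimer risk (threshold 3).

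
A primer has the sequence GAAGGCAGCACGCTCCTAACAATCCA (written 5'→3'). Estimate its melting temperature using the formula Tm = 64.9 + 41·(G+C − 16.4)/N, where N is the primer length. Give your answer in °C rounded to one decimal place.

61.1°C

Base counts: A=9, T=3, G=5, C=9; G+C = 14, N = 26.
Tm = 64.9 + 41·(14 − 16.4)/26 = 64.9 + -98.40/26 = 61.1°C.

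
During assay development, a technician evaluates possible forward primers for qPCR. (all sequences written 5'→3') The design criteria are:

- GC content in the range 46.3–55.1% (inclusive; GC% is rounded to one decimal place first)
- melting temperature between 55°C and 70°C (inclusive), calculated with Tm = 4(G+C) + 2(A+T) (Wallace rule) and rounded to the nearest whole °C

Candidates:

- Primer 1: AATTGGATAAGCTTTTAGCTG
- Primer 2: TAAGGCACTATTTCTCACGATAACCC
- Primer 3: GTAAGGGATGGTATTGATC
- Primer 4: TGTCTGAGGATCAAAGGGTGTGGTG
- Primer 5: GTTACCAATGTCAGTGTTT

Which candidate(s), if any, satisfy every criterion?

None of the candidates satisfy all criteria.

Primer 1 (21 nt, A=6 T=8 G=5 C=2): GC 7/21 = 33.3%, outside 46.3–55.1% ✗; Tm = 2·14 + 4·7 = 56°C ✓ — fails.
Primer 2 (26 nt, A=8 T=7 G=3 C=8): GC 11/26 = 42.3%, outside 46.3–55.1% ✗; Tm = 2·15 + 4·11 = 74°C, outside 55–70°C ✗ — fails.
Primer 3 (19 nt, A=5 T=6 G=7 C=1): GC 8/19 = 42.1%, outside 46.3–55.1% ✗; Tm = 2·11 + 4·8 = 54°C, outside 55–70°C ✗ — fails.
Primer 4 (25 nt, A=5 T=7 G=11 C=2): GC 13/25 = 52.0% ✓; Tm = 2·12 + 4·13 = 76°C, outside 55–70°C ✗ — fails.
Primer 5 (19 nt, A=4 T=8 G=4 C=3): GC 7/19 = 36.8%, outside 46.3–55.1% ✗; Tm = 2·12 + 4·7 = 52°C, outside 55–70°C ✗ — fails.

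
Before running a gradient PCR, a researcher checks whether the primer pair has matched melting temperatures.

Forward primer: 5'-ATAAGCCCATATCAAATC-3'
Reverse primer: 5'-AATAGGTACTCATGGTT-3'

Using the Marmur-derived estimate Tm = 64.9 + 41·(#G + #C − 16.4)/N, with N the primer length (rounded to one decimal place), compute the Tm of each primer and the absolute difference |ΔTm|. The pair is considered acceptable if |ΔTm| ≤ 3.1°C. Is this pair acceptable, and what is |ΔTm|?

Forward: G+C = 6, N = 18 → Tm = 64.9 + 41·(6 − 16.4)/18 = 41.2°C.
Reverse: G+C = 6, N = 17 → Tm = 64.9 + 41·(6 − 16.4)/17 = 39.8°C.
|ΔTm| = |41.2 − 39.8| = 1.4°C, ≤ 3.1°C.

|ΔTm| = 1.4°C; the pair is acceptable.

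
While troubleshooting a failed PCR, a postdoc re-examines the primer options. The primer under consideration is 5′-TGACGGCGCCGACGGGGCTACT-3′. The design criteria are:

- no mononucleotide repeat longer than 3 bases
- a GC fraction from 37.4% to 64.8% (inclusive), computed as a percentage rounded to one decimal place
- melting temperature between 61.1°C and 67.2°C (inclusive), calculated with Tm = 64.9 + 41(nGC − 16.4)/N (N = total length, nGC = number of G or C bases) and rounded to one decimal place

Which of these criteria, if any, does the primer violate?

Base counts: A=3, T=3, G=9, C=7 (length 22).
homopolymer run: longest run = 4, exceeds 3 ✗
GC content: GC 16/22 = 72.7%, outside 37.4–64.8% ✗
Tm: Tm = 64.9 + 41·(16 − 16.4)/22 = 64.2°C ✓

Fails: homopolymer run, GC content.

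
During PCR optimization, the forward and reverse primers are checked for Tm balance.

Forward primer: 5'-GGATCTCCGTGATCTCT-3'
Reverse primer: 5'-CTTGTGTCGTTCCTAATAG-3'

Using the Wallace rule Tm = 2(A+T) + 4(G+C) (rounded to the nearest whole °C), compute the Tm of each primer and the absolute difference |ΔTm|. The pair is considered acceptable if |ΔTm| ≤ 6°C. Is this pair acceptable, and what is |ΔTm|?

|ΔTm| = 2°C; the pair is acceptable.

Forward: A=2 T=6 G=4 C=5 → Tm = 2·8 + 4·9 = 52°C.
Reverse: A=3 T=8 G=4 C=4 → Tm = 2·11 + 4·8 = 54°C.
|ΔTm| = |52 − 54| = 2°C, ≤ 6°C.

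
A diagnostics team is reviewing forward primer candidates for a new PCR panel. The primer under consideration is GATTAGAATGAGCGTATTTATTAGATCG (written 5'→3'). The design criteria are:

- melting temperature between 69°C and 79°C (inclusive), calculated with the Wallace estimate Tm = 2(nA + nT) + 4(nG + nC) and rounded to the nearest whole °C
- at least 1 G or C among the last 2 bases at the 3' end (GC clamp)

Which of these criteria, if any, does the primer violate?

Meets all criteria.

Base counts: A=9, T=10, G=7, C=2 (length 28).
Tm: Tm = 2·19 + 4·9 = 74°C ✓
GC clamp: 3' end CG has 2 G/C ✓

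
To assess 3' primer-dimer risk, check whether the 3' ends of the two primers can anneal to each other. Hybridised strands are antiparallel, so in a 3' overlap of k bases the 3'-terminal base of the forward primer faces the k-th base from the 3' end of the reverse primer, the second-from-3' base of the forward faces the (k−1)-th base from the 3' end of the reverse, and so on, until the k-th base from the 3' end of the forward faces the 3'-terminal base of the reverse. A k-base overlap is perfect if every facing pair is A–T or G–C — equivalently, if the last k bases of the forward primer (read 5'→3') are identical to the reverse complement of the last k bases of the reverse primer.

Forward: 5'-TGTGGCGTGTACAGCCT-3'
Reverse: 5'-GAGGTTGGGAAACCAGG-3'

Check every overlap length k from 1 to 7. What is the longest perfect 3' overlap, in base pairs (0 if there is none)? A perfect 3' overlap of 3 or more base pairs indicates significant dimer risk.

Longest perfect overlap: 3 complementary base pairs; significant dimer risk (threshold 3).

Last 7 bases (5'→3') — forward …ACAGCCT, reverse …AACCAGG.
Reverse complement of the reverse primer's last 7 bases: CCTGGTT; its first k bases are the reverse complement of the reverse primer's last k bases, so a perfect k-base overlap needs the forward primer's last k bases to equal them.
Comparing (forward last k vs required): k=1: T vs C ✗; k=2: CT vs CC ✗; k=3: CCT vs CCT ✓; k=4: GCCT vs CCTG ✗; k=5: AGCCT vs CCTGG ✗; k=6: CAGCCT vs CCTGGT ✗; k=7: ACAGCCT vs CCTGGTT ✗.
Only k = 3 is perfect, so the longest perfect 3' overlap is 3.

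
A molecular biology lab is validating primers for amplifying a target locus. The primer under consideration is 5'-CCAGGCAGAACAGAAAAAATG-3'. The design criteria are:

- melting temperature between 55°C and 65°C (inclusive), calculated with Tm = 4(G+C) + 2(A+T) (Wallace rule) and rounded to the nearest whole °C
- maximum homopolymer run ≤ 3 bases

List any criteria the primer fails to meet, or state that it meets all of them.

Fails: homopolymer run.

Base counts: A=11, T=1, G=5, C=4 (length 21).
Tm: Tm = 2·12 + 4·9 = 60°C ✓
homopolymer run: longest run = 6, exceeds 3 ✗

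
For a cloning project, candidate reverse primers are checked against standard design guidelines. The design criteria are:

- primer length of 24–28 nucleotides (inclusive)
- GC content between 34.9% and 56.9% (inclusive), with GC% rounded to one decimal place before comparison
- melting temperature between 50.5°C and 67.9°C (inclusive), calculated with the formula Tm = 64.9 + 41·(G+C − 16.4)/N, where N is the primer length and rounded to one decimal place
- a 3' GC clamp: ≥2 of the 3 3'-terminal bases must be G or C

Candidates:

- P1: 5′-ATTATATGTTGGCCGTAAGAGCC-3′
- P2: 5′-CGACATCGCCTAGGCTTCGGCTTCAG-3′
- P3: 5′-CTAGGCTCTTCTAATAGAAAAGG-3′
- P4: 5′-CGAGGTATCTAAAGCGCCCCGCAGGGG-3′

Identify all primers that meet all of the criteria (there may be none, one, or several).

None of the candidates satisfy all criteria.

P1 (23 nt, A=6 T=7 G=6 C=4): length 23, outside 24–28 ✗; GC 10/23 = 43.5% ✓; Tm = 64.9 + 41·(10 − 16.4)/23 = 53.5°C ✓; 3' end GCC has 3 G/C ✓ — fails.
P2 (26 nt, A=4 T=6 G=7 C=9): length 26 ✓; GC 16/26 = 61.5%, outside 34.9–56.9% ✗; Tm = 64.9 + 41·(16 − 16.4)/26 = 64.3°C ✓; 3' end CAG has 2 G/C ✓ — fails.
P3 (23 nt, A=8 T=6 G=5 C=4): length 23, outside 24–28 ✗; GC 9/23 = 39.1% ✓; Tm = 64.9 + 41·(9 − 16.4)/23 = 51.7°C ✓; 3' end AGG has 2 G/C ✓ — fails.
P4 (27 nt, A=6 T=3 G=10 C=8): length 27 ✓; GC 18/27 = 66.7%, outside 34.9–56.9% ✗; Tm = 64.9 + 41·(18 − 16.4)/27 = 67.3°C ✓; 3' end GGG has 3 G/C ✓ — fails.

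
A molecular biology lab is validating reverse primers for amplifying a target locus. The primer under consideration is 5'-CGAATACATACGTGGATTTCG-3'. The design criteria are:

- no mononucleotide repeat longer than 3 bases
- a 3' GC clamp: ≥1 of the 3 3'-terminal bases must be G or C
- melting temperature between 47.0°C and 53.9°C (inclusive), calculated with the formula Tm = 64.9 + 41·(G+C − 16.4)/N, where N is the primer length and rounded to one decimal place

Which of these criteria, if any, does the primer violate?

Base counts: A=6, T=6, G=5, C=4 (length 21).
homopolymer run: longest run = 3 ✓
GC clamp: 3' end TCG has 2 G/C ✓
Tm: Tm = 64.9 + 41·(9 − 16.4)/21 = 50.5°C ✓

Meets all criteria.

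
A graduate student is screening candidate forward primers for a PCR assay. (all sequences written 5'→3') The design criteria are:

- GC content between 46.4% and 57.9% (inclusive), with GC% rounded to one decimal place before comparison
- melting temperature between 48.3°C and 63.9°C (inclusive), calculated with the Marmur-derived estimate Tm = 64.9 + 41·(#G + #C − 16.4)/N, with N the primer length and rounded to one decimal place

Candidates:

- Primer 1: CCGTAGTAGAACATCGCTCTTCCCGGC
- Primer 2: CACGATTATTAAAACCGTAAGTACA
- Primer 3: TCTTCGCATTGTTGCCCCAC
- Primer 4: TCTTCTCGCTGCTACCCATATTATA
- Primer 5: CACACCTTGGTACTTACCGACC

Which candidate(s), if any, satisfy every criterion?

Primer 3 and Primer 5.

Primer 1 (27 nt, A=5 T=6 G=6 C=10): GC 16/27 = 59.3%, outside 46.4–57.9% ✗; Tm = 64.9 + 41·(16 − 16.4)/27 = 64.3°C, outside 48.3–63.9°C ✗ — fails.
Primer 2 (25 nt, A=11 T=6 G=3 C=5): GC 8/25 = 32.0%, outside 46.4–57.9% ✗; Tm = 64.9 + 41·(8 − 16.4)/25 = 51.1°C ✓ — fails.
Primer 3 (20 nt, A=2 T=7 G=3 C=8): GC 11/20 = 55.0% ✓; Tm = 64.9 + 41·(11 − 16.4)/20 = 53.8°C ✓ — passes.
Primer 4 (25 nt, A=5 T=10 G=2 C=8): GC 10/25 = 40.0%, outside 46.4–57.9% ✗; Tm = 64.9 + 41·(10 − 16.4)/25 = 54.4°C ✓ — fails.
Primer 5 (22 nt, A=5 T=5 G=3 C=9): GC 12/22 = 54.5% ✓; Tm = 64.9 + 41·(12 − 16.4)/22 = 56.7°C ✓ — passes.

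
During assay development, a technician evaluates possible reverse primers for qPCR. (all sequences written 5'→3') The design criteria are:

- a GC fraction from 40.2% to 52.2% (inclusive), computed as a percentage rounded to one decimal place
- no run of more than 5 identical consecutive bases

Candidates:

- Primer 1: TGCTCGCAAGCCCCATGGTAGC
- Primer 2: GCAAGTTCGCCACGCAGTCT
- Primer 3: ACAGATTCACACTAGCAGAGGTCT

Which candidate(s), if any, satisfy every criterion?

Primer 3 only.

Primer 1 (22 nt, A=4 T=4 G=6 C=8): GC 14/22 = 63.6%, outside 40.2–52.2% ✗; longest run = 4 ✓ — fails.
Primer 2 (20 nt, A=4 T=4 G=5 C=7): GC 12/20 = 60.0%, outside 40.2–52.2% ✗; longest run = 2 ✓ — fails.
Primer 3 (24 nt, A=8 T=5 G=5 C=6): GC 11/24 = 45.8% ✓; longest run = 2 ✓ — passes.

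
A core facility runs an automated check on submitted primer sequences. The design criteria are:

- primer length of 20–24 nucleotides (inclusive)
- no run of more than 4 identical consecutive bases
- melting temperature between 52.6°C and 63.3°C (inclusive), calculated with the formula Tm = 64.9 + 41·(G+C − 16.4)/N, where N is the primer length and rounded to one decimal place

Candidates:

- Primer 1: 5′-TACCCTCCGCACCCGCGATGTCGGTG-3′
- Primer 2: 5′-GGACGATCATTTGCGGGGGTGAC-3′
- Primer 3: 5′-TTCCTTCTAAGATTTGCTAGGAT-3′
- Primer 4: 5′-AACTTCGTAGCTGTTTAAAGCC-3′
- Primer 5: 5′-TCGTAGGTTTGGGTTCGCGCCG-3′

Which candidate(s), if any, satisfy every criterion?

Primer 1 (26 nt, A=3 T=5 G=7 C=11): length 26, outside 20–24 ✗; longest run = 3 ✓; Tm = 64.9 + 41·(18 − 16.4)/26 = 67.4°C, outside 52.6–63.3°C ✗ — fails.
Primer 2 (23 nt, A=4 T=5 G=10 C=4): length 23 ✓; longest run = 5, exceeds 4 ✗; Tm = 64.9 + 41·(14 − 16.4)/23 = 60.6°C ✓ — fails.
Primer 3 (23 nt, A=5 T=10 G=4 C=4): length 23 ✓; longest run = 3 ✓; Tm = 64.9 + 41·(8 − 16.4)/23 = 49.9°C, outside 52.6–63.3°C ✗ — fails.
Primer 4 (22 nt, A=6 T=7 G=4 C=5): length 22 ✓; longest run = 3 ✓; Tm = 64.9 + 41·(9 − 16.4)/22 = 51.1°C, outside 52.6–63.3°C ✗ — fails.
Primer 5 (22 nt, A=1 T=7 G=9 C=5): length 22 ✓; longest run = 3 ✓; Tm = 64.9 + 41·(14 − 16.4)/22 = 60.4°C ✓ — passes.

Primer 5 only.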